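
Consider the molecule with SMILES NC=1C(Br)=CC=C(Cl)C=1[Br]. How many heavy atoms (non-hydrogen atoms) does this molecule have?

10

Every atom symbol written in the SMILES (organic subset) is one heavy atom; implicit H are not written.
Heavy atoms by element → Br:2, C:6, Cl:1, N:1.
Total: 10.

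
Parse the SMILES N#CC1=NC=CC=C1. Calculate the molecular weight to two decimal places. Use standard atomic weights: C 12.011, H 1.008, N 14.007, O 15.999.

First, the molecular formula is C6H4N2 (counting implicit H from valence).
  C: 6 × 12.011 = 72.066
  H: 4 × 1.008 = 4.032
  N: 2 × 14.007 = 28.014
Sum: 6×12.011 + 4×1.008 + 2×14.007 = 104.112 → 104.11 g/mol.

104.11 g/mol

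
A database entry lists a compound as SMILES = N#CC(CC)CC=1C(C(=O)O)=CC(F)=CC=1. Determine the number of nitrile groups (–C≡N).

1

The nitrile motif appears at heavy-atom position 2 in the SMILES.
Other groups present: 1 carboxylic acid.
Nitrile count: 1.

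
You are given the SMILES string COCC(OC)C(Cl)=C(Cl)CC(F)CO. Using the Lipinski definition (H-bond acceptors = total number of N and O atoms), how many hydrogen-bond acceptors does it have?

N atoms: 0; O atoms: 3.
Lipinski HBA = 0 + 3 = 3.

3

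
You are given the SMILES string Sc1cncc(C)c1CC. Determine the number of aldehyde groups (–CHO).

0

Scan the SMILES for the aldehyde motif — none present.
Groups that are present: 1 thiol.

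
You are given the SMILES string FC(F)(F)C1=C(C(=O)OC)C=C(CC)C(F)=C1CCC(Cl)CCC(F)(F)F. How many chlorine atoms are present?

1

Scan the SMILES for Cl atoms (remember two-letter symbols like Cl and Br are single atoms).
Chlorine count: 1.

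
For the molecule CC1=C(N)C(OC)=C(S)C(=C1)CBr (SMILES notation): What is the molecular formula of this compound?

Walk through each heavy atom and fill implicit hydrogens from standard valence (C 4, N 3, O 2, S 2, halogen 1):
  atom 1: C, bond orders sum to 1 (valence 4) → 3 H
  atom 2: C, bond orders sum to 4 (valence 4) → 0 H
  atom 3: C, bond orders sum to 4 (valence 4) → 0 H
  atom 4: N, bond orders sum to 1 (valence 3) → 2 H
  atom 5: C, bond orders sum to 4 (valence 4) → 0 H
  atom 6: O, bond orders sum to 2 (valence 2) → 0 H
  atom 7: C, bond orders sum to 1 (valence 4) → 3 H
  atom 8: C, bond orders sum to 4 (valence 4) → 0 H
  atom 9: S, bond orders sum to 1 (valence 2) → 1 H
  atom 10: C, bond orders sum to 4 (valence 4) → 0 H
  atom 11: C, bond orders sum to 3 (valence 4) → 1 H
  atom 12: C, bond orders sum to 2 (valence 4) → 2 H
  atom 13: Br (halogen, monovalent) → 0 H
Totals → C:9, H:12, Br:1, N:1, O:1, S:1.
In Hill order: C9H12BrNOS.

C9H12BrNOS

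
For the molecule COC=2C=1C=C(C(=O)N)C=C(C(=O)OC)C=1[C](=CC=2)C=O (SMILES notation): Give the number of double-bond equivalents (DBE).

Molecular formula: C15H13NO5.
DoU = (2C + 2 + N − H − X) / 2, where X is the halogen count and O/S are ignored.
    = (2·15 + 2 + 1 − 13 − 0) / 2 = 20 / 2 = 10.

10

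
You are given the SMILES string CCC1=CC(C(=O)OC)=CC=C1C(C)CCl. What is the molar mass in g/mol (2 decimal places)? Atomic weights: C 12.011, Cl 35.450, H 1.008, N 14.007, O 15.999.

240.73 g/mol

First, the molecular formula is C13H17ClO2 (counting implicit H from valence).
  C: 13 × 12.011 = 156.143
  Cl: 1 × 35.450 = 35.450
  H: 17 × 1.008 = 17.136
  O: 2 × 15.999 = 31.998
Sum: 13×12.011 + 1×35.450 + 17×1.008 + 2×15.999 = 240.727 → 240.73 g/mol.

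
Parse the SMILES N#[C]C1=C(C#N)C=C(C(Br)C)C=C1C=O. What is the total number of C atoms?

Count every carbon token in the SMILES (each C, including those in ring-closure positions and inside branches).
Carbon count: 11.

11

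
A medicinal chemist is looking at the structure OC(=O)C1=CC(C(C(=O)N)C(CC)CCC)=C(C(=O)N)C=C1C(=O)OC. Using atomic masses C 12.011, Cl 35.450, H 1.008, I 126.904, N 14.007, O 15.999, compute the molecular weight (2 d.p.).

First, the molecular formula is C18H24N2O6 (counting implicit H from valence).
  C: 18 × 12.011 = 216.198
  H: 24 × 1.008 = 24.192
  N: 2 × 14.007 = 28.014
  O: 6 × 15.999 = 95.994
Sum: 18×12.011 + 24×1.008 + 2×14.007 + 6×15.999 = 364.398 → 364.40 g/mol.

364.40 g/mol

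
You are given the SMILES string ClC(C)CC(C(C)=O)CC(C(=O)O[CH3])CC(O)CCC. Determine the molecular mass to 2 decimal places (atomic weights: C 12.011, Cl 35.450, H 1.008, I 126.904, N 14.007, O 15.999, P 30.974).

306.83 g/mol

First, the molecular formula is C15H27ClO4 (counting implicit H from valence).
  C: 15 × 12.011 = 180.165
  Cl: 1 × 35.450 = 35.450
  H: 27 × 1.008 = 27.216
  O: 4 × 15.999 = 63.996
Sum: 15×12.011 + 1×35.450 + 27×1.008 + 4×15.999 = 306.827 → 306.83 g/mol.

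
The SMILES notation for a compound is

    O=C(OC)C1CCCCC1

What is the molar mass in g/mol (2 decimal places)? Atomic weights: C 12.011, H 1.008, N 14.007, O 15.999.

First, the molecular formula is C8H14O2 (counting implicit H from valence).
  C: 8 × 12.011 = 96.088
  H: 14 × 1.008 = 14.112
  O: 2 × 15.999 = 31.998
Sum: 8×12.011 + 14×1.008 + 2×15.999 = 142.198 → 142.20 g/mol.

142.20 g/mol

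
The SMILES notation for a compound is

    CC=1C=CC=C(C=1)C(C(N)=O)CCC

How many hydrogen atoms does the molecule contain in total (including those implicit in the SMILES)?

17

Walk through each heavy atom and fill implicit hydrogens from standard valence (C 4, N 3, O 2, S 2, halogen 1):
  atom 1: C, bond orders sum to 1 (valence 4) → 3 H
  atom 2: C, bond orders sum to 4 (valence 4) → 0 H
  atom 3: C, bond orders sum to 3 (valence 4) → 1 H
  atom 4: C, bond orders sum to 3 (valence 4) → 1 H
  atom 5: C, bond orders sum to 3 (valence 4) → 1 H
  atom 6: C, bond orders sum to 4 (valence 4) → 0 H
  atom 7: C, bond orders sum to 3 (valence 4) → 1 H
  atom 8: C, bond orders sum to 3 (valence 4) → 1 H
  atom 9: C, bond orders sum to 4 (valence 4) → 0 H
  atom 10: N, bond orders sum to 1 (valence 3) → 2 H
  atom 11: O, bond orders sum to 2 (valence 2) → 0 H
  atom 12: C, bond orders sum to 2 (valence 4) → 2 H
  atom 13: C, bond orders sum to 2 (valence 4) → 2 H
  atom 14: C, bond orders sum to 1 (valence 4) → 3 H
Total hydrogens: 17.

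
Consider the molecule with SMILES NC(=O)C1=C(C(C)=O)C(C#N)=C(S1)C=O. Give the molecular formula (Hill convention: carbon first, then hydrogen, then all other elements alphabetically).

Walk through each heavy atom and fill implicit hydrogens from standard valence (C 4, N 3, O 2, S 2, halogen 1):
  atom 1: N, bond orders sum to 1 (valence 3) → 2 H
  atom 2: C, bond orders sum to 4 (valence 4) → 0 H
  atom 3: O, bond orders sum to 2 (valence 2) → 0 H
  atom 4: C, bond orders sum to 4 (valence 4) → 0 H
  atom 5: C, bond orders sum to 4 (valence 4) → 0 H
  atom 6: C, bond orders sum to 4 (valence 4) → 0 H
  atom 7: C, bond orders sum to 1 (valence 4) → 3 H
  atom 8: O, bond orders sum to 2 (valence 2) → 0 H
  atom 9: C, bond orders sum to 4 (valence 4) → 0 H
  atom 10: C, bond orders sum to 4 (valence 4) → 0 H
  atom 11: N, bond orders sum to 3 (valence 3) → 0 H
  atom 12: C, bond orders sum to 4 (valence 4) → 0 H
  atom 13: S, bond orders sum to 2 (valence 2) → 0 H
  atom 14: C, bond orders sum to 3 (valence 4) → 1 H
  atom 15: O, bond orders sum to 2 (valence 2) → 0 H
Totals → C:9, H:6, N:2, O:3, S:1.

C9H6N2O3S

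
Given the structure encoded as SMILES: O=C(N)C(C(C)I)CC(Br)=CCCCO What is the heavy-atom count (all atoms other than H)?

Every atom symbol written in the SMILES (organic subset) is one heavy atom; implicit H are not written.
Heavy atoms by element → Br:1, C:10, I:1, N:1, O:2.
Total: 15.

15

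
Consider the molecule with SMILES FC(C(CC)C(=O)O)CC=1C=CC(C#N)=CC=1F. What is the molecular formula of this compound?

Walk through each heavy atom and fill implicit hydrogens from standard valence (C 4, N 3, O 2, S 2, halogen 1):
  atom 1: F (halogen, monovalent) → 0 H
  atom 2: C, bond orders sum to 3 (valence 4) → 1 H
  atom 3: C, bond orders sum to 3 (valence 4) → 1 H
  atom 4: C, bond orders sum to 2 (valence 4) → 2 H
  atom 5: C, bond orders sum to 1 (valence 4) → 3 H
  atom 6: C, bond orders sum to 4 (valence 4) → 0 H
  atom 7: O, bond orders sum to 2 (valence 2) → 0 H
  atom 8: O, bond orders sum to 1 (valence 2) → 1 H
  atom 9: C, bond orders sum to 2 (valence 4) → 2 H
  atom 10: C, bond orders sum to 4 (valence 4) → 0 H
  atom 11: C, bond orders sum to 3 (valence 4) → 1 H
  atom 12: C, bond orders sum to 3 (valence 4) → 1 H
  atom 13: C, bond orders sum to 4 (valence 4) → 0 H
  atom 14: C, bond orders sum to 4 (valence 4) → 0 H
  atom 15: N, bond orders sum to 3 (valence 3) → 0 H
  atom 16: C, bond orders sum to 3 (valence 4) → 1 H
  atom 17: C, bond orders sum to 4 (valence 4) → 0 H
  atom 18: F (halogen, monovalent) → 0 H
Totals → C:13, H:13, F:2, N:1, O:2.
In Hill order: C13H13F2NO2.

C13H13F2NO2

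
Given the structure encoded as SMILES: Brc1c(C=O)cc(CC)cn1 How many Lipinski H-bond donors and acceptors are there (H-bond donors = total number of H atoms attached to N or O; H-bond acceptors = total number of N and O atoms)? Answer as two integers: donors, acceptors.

Donors: find every N or O and count the H atoms it carries.
  atom 5 (O): bond orders sum to 2 → 0 H
  atom 11 (N): bond orders sum to 3 → 0 H
Lipinski HBD = 0.
Acceptors: N atoms = 1, O atoms = 1 → HBA = 2.

0, 2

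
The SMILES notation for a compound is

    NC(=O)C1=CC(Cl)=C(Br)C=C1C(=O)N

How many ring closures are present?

In SMILES, each pair of matching ring-closure digits denotes one ring-closing bond; the number of such bonds equals the number of independent rings.
Ring-closure bonds here: 1.

1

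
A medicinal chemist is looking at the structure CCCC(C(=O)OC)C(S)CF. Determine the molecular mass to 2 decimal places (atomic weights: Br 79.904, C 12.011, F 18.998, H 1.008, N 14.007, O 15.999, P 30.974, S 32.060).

First, the molecular formula is C8H15FO2S (counting implicit H from valence).
  C: 8 × 12.011 = 96.088
  F: 1 × 18.998 = 18.998
  H: 15 × 1.008 = 15.120
  O: 2 × 15.999 = 31.998
  S: 1 × 32.060 = 32.060
Sum: 8×12.011 + 1×18.998 + 15×1.008 + 2×15.999 + 1×32.060 = 194.264 → 194.26 g/mol.

194.26 g/mol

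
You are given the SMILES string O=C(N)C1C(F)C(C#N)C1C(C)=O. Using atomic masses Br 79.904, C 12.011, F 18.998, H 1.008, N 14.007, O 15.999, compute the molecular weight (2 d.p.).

184.17 g/mol

First, the molecular formula is C8H9FN2O2 (counting implicit H from valence).
  C: 8 × 12.011 = 96.088
  F: 1 × 18.998 = 18.998
  H: 9 × 1.008 = 9.072
  N: 2 × 14.007 = 28.014
  O: 2 × 15.999 = 31.998
Sum: 8×12.011 + 1×18.998 + 9×1.008 + 2×14.007 + 2×15.999 = 184.170 → 184.17 g/mol.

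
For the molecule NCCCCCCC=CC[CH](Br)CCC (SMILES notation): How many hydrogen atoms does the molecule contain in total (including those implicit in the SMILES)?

26

Walk through each heavy atom and fill implicit hydrogens from standard valence (C 4, N 3, O 2, S 2, halogen 1):
  atom 1: N, bond orders sum to 1 (valence 3) → 2 H
  atom 2: C, bond orders sum to 2 (valence 4) → 2 H
  atom 3: C, bond orders sum to 2 (valence 4) → 2 H
  atom 4: C, bond orders sum to 2 (valence 4) → 2 H
  atom 5: C, bond orders sum to 2 (valence 4) → 2 H
  atom 6: C, bond orders sum to 2 (valence 4) → 2 H
  atom 7: C, bond orders sum to 2 (valence 4) → 2 H
  atom 8: C, bond orders sum to 3 (valence 4) → 1 H
  atom 9: C, bond orders sum to 3 (valence 4) → 1 H
  atom 10: C, bond orders sum to 2 (valence 4) → 2 H
  atom 11: C with explicit H count 1
  atom 12: Br (halogen, monovalent) → 0 H
  atom 13: C, bond orders sum to 2 (valence 4) → 2 H
  atom 14: C, bond orders sum to 2 (valence 4) → 2 H
  atom 15: C, bond orders sum to 1 (valence 4) → 3 H
Total hydrogens: 26.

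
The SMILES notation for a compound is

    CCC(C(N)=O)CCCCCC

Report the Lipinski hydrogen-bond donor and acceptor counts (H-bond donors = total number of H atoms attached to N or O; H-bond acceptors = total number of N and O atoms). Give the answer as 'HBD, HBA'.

Donors: find every N or O and count the H atoms it carries.
  atom 5 (N): bond orders sum to 1 → 2 H
  atom 6 (O): bond orders sum to 2 → 0 H
Lipinski HBD = 2.
Acceptors: N atoms = 1, O atoms = 1 → HBA = 2.

2, 2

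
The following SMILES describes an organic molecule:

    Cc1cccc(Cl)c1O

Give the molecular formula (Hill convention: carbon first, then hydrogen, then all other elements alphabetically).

Walk through each heavy atom and fill implicit hydrogens from standard valence (C 4, N 3, O 2, S 2, halogen 1); for lowercase aromatic atoms, an aromatic c carries 1 H when it has two neighbours and 0 H with three, and aromatic n carries 0 H:
  atom 1: C, bond orders sum to 1 (valence 4) → 3 H
  atom 2: aromatic c, 3 neighbours → 0 H
  atom 3: aromatic c, 2 neighbours → 1 H
  atom 4: aromatic c, 2 neighbours → 1 H
  atom 5: aromatic c, 2 neighbours → 1 H
  atom 6: aromatic c, 3 neighbours → 0 H
  atom 7: Cl (halogen, monovalent) → 0 H
  atom 8: aromatic c, 3 neighbours → 0 H
  atom 9: O, bond orders sum to 1 (valence 2) → 1 H
Totals → C:7, H:7, Cl:1, O:1.
In Hill order: C7H7ClO.

C7H7ClO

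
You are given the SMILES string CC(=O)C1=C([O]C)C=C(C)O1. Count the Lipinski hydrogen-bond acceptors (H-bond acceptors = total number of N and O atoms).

N atoms: 0; O atoms: 3.
Lipinski HBA = 0 + 3 = 3.

3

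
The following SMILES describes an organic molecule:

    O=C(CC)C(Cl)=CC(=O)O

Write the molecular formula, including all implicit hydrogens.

Walk through each heavy atom and fill implicit hydrogens from standard valence (C 4, N 3, O 2, S 2, halogen 1):
  atom 1: O, bond orders sum to 2 (valence 2) → 0 H
  atom 2: C, bond orders sum to 4 (valence 4) → 0 H
  atom 3: C, bond orders sum to 2 (valence 4) → 2 H
  atom 4: C, bond orders sum to 1 (valence 4) → 3 H
  atom 5: C, bond orders sum to 4 (valence 4) → 0 H
  atom 6: Cl (halogen, monovalent) → 0 H
  atom 7: C, bond orders sum to 3 (valence 4) → 1 H
  atom 8: C, bond orders sum to 4 (valence 4) → 0 H
  atom 9: O, bond orders sum to 2 (valence 2) → 0 H
  atom 10: O, bond orders sum to 1 (valence 2) → 1 H
Totals → C:6, H:7, Cl:1, O:3.
In Hill order: C6H7ClO3.

C6H7ClO3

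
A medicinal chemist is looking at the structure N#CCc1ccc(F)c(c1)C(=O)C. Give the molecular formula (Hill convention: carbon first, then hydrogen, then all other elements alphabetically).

Walk through each heavy atom and fill implicit hydrogens from standard valence (C 4, N 3, O 2, S 2, halogen 1); for lowercase aromatic atoms, an aromatic c carries 1 H when it has two neighbours and 0 H with three, and aromatic n carries 0 H:
  atom 1: N, bond orders sum to 3 (valence 3) → 0 H
  atom 2: C, bond orders sum to 4 (valence 4) → 0 H
  atom 3: C, bond orders sum to 2 (valence 4) → 2 H
  atom 4: aromatic c, 3 neighbours → 0 H
  atom 5: aromatic c, 2 neighbours → 1 H
  atom 6: aromatic c, 2 neighbours → 1 H
  atom 7: aromatic c, 3 neighbours → 0 H
  atom 8: F (halogen, monovalent) → 0 H
  atom 9: aromatic c, 3 neighbours → 0 H
  atom 10: aromatic c, 2 neighbours → 1 H
  atom 11: C, bond orders sum to 4 (valence 4) → 0 H
  atom 12: O, bond orders sum to 2 (valence 2) → 0 H
  atom 13: C, bond orders sum to 1 (valence 4) → 3 H
Totals → C:10, H:8, F:1, N:1, O:1.
In Hill order: C10H8FNO.

C10H8FNO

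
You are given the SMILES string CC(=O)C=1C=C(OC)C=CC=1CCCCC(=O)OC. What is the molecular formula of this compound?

C15H20O4

Walk through each heavy atom and fill implicit hydrogens from standard valence (C 4, N 3, O 2, S 2, halogen 1):
  atom 1: C, bond orders sum to 1 (valence 4) → 3 H
  atom 2: C, bond orders sum to 4 (valence 4) → 0 H
  atom 3: O, bond orders sum to 2 (valence 2) → 0 H
  atom 4: C, bond orders sum to 4 (valence 4) → 0 H
  atom 5: C, bond orders sum to 3 (valence 4) → 1 H
  atom 6: C, bond orders sum to 4 (valence 4) → 0 H
  atom 7: O, bond orders sum to 2 (valence 2) → 0 H
  atom 8: C, bond orders sum to 1 (valence 4) → 3 H
  atom 9: C, bond orders sum to 3 (valence 4) → 1 H
  atom 10: C, bond orders sum to 3 (valence 4) → 1 H
  atom 11: C, bond orders sum to 4 (valence 4) → 0 H
  atom 12: C, bond orders sum to 2 (valence 4) → 2 H
  atom 13: C, bond orders sum to 2 (valence 4) → 2 H
  atom 14: C, bond orders sum to 2 (valence 4) → 2 H
  atom 15: C, bond orders sum to 2 (valence 4) → 2 H
  atom 16: C, bond orders sum to 4 (valence 4) → 0 H
  atom 17: O, bond orders sum to 2 (valence 2) → 0 H
  atom 18: O, bond orders sum to 2 (valence 2) → 0 H
  atom 19: C, bond orders sum to 1 (valence 4) → 3 H
Totals → C:15, H:20, O:4.
In Hill order: C15H20O4.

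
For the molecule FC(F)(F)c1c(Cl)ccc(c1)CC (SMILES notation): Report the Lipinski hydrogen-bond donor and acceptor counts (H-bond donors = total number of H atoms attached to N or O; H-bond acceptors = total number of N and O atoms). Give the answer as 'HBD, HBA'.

0, 0

Donors: find every N or O and count the H atoms it carries.
  (no N or O atoms present)
Lipinski HBD = 0.
Acceptors: N atoms = 0, O atoms = 0 → HBA = 0.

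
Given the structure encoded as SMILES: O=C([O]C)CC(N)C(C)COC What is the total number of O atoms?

Scan the SMILES for O atoms (remember two-letter symbols like Cl and Br are single atoms).
Oxygen count: 3.

3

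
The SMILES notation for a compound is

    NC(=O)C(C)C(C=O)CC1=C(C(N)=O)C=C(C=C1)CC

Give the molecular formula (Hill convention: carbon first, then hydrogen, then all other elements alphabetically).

Walk through each heavy atom and fill implicit hydrogens from standard valence (C 4, N 3, O 2, S 2, halogen 1):
  atom 1: N, bond orders sum to 1 (valence 3) → 2 H
  atom 2: C, bond orders sum to 4 (valence 4) → 0 H
  atom 3: O, bond orders sum to 2 (valence 2) → 0 H
  atom 4: C, bond orders sum to 3 (valence 4) → 1 H
  atom 5: C, bond orders sum to 1 (valence 4) → 3 H
  atom 6: C, bond orders sum to 3 (valence 4) → 1 H
  atom 7: C, bond orders sum to 3 (valence 4) → 1 H
  atom 8: O, bond orders sum to 2 (valence 2) → 0 H
  atom 9: C, bond orders sum to 2 (valence 4) → 2 H
  atom 10: C, bond orders sum to 4 (valence 4) → 0 H
  atom 11: C, bond orders sum to 4 (valence 4) → 0 H
  atom 12: C, bond orders sum to 4 (valence 4) → 0 H
  atom 13: N, bond orders sum to 1 (valence 3) → 2 H
  atom 14: O, bond orders sum to 2 (valence 2) → 0 H
  atom 15: C, bond orders sum to 3 (valence 4) → 1 H
  atom 16: C, bond orders sum to 4 (valence 4) → 0 H
  atom 17: C, bond orders sum to 3 (valence 4) → 1 H
  atom 18: C, bond orders sum to 3 (valence 4) → 1 H
  atom 19: C, bond orders sum to 2 (valence 4) → 2 H
  atom 20: C, bond orders sum to 1 (valence 4) → 3 H
Totals → C:15, H:20, N:2, O:3.
In Hill order: C15H20N2O3.

C15H20N2O3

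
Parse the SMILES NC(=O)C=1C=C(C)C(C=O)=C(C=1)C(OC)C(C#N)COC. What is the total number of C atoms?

15

Count every carbon token in the SMILES (each C, including those in ring-closure positions and inside branches).
Carbon count: 15.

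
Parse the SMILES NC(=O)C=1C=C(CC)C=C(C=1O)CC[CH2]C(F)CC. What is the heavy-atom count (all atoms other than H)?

Every atom symbol written in the SMILES (organic subset) is one heavy atom; implicit H are not written.
Heavy atoms by element → C:15, F:1, N:1, O:2.
Total: 19.

19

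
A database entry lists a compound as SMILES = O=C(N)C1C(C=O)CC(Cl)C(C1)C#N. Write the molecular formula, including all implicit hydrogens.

C9H11ClN2O2

Walk through each heavy atom and fill implicit hydrogens from standard valence (C 4, N 3, O 2, S 2, halogen 1):
  atom 1: O, bond orders sum to 2 (valence 2) → 0 H
  atom 2: C, bond orders sum to 4 (valence 4) → 0 H
  atom 3: N, bond orders sum to 1 (valence 3) → 2 H
  atom 4: C, bond orders sum to 3 (valence 4) → 1 H
  atom 5: C, bond orders sum to 3 (valence 4) → 1 H
  atom 6: C, bond orders sum to 3 (valence 4) → 1 H
  atom 7: O, bond orders sum to 2 (valence 2) → 0 H
  atom 8: C, bond orders sum to 2 (valence 4) → 2 H
  atom 9: C, bond orders sum to 3 (valence 4) → 1 H
  atom 10: Cl (halogen, monovalent) → 0 H
  atom 11: C, bond orders sum to 3 (valence 4) → 1 H
  atom 12: C, bond orders sum to 2 (valence 4) → 2 H
  atom 13: C, bond orders sum to 4 (valence 4) → 0 H
  atom 14: N, bond orders sum to 3 (valence 3) → 0 H
Totals → C:9, H:11, Cl:1, N:2, O:2.
In Hill order: C9H11ClN2O2.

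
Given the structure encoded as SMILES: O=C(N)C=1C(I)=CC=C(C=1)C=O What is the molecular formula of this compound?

Walk through each heavy atom and fill implicit hydrogens from standard valence (C 4, N 3, O 2, S 2, halogen 1):
  atom 1: O, bond orders sum to 2 (valence 2) → 0 H
  atom 2: C, bond orders sum to 4 (valence 4) → 0 H
  atom 3: N, bond orders sum to 1 (valence 3) → 2 H
  atom 4: C, bond orders sum to 4 (valence 4) → 0 H
  atom 5: C, bond orders sum to 4 (valence 4) → 0 H
  atom 6: I (halogen, monovalent) → 0 H
  atom 7: C, bond orders sum to 3 (valence 4) → 1 H
  atom 8: C, bond orders sum to 3 (valence 4) → 1 H
  atom 9: C, bond orders sum to 4 (valence 4) → 0 H
  atom 10: C, bond orders sum to 3 (valence 4) → 1 H
  atom 11: C, bond orders sum to 3 (valence 4) → 1 H
  atom 12: O, bond orders sum to 2 (valence 2) → 0 H
Totals → C:8, H:6, I:1, N:1, O:2.

C8H6INO2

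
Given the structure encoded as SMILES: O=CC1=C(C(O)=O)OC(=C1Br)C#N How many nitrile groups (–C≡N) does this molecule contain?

The nitrile motif appears at heavy-atom position 12 in the SMILES.
Other groups present: 1 aldehyde, 1 carboxylic acid.
Nitrile count: 1.

1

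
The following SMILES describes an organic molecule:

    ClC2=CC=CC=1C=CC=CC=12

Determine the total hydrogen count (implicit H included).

Walk through each heavy atom and fill implicit hydrogens from standard valence (C 4, N 3, O 2, S 2, halogen 1):
  atom 1: Cl (halogen, monovalent) → 0 H
  atom 2: C, bond orders sum to 4 (valence 4) → 0 H
  atom 3: C, bond orders sum to 3 (valence 4) → 1 H
  atom 4: C, bond orders sum to 3 (valence 4) → 1 H
  atom 5: C, bond orders sum to 3 (valence 4) → 1 H
  atom 6: C, bond orders sum to 4 (valence 4) → 0 H
  atom 7: C, bond orders sum to 3 (valence 4) → 1 H
  atom 8: C, bond orders sum to 3 (valence 4) → 1 H
  atom 9: C, bond orders sum to 3 (valence 4) → 1 H
  atom 10: C, bond orders sum to 3 (valence 4) → 1 H
  atom 11: C, bond orders sum to 4 (valence 4) → 0 H
Total hydrogens: 7.

7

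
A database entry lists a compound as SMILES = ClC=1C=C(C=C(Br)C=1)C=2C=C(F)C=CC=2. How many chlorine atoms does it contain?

Scan the SMILES for Cl atoms (remember two-letter symbols like Cl and Br are single atoms).
Chlorine count: 1.

1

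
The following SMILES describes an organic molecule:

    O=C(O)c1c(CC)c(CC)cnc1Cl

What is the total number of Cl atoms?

Scan the SMILES for Cl atoms (remember two-letter symbols like Cl and Br are single atoms).
Chlorine count: 1.

1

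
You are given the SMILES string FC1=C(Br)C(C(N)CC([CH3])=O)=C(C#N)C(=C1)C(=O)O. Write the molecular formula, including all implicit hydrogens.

Walk through each heavy atom and fill implicit hydrogens from standard valence (C 4, N 3, O 2, S 2, halogen 1):
  atom 1: F (halogen, monovalent) → 0 H
  atom 2: C, bond orders sum to 4 (valence 4) → 0 H
  atom 3: C, bond orders sum to 4 (valence 4) → 0 H
  atom 4: Br (halogen, monovalent) → 0 H
  atom 5: C, bond orders sum to 4 (valence 4) → 0 H
  atom 6: C, bond orders sum to 3 (valence 4) → 1 H
  atom 7: N, bond orders sum to 1 (valence 3) → 2 H
  atom 8: C, bond orders sum to 2 (valence 4) → 2 H
  atom 9: C, bond orders sum to 4 (valence 4) → 0 H
  atom 10: C with explicit H count 3
  atom 11: O, bond orders sum to 2 (valence 2) → 0 H
  atom 12: C, bond orders sum to 4 (valence 4) → 0 H
  atom 13: C, bond orders sum to 4 (valence 4) → 0 H
  atom 14: N, bond orders sum to 3 (valence 3) → 0 H
  atom 15: C, bond orders sum to 4 (valence 4) → 0 H
  atom 16: C, bond orders sum to 3 (valence 4) → 1 H
  atom 17: C, bond orders sum to 4 (valence 4) → 0 H
  atom 18: O, bond orders sum to 2 (valence 2) → 0 H
  atom 19: O, bond orders sum to 1 (valence 2) → 1 H
Totals → C:12, H:10, Br:1, F:1, N:2, O:3.

C12H10BrFN2O3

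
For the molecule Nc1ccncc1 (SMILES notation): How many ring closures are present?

In SMILES, each pair of matching ring-closure digits denotes one ring-closing bond; the number of such bonds equals the number of independent rings.
Ring-closure bonds here: 1.

1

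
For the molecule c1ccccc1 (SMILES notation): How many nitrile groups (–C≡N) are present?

0

Scan the SMILES for the nitrile motif — none present.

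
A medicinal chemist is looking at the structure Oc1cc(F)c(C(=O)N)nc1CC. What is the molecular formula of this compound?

C8H9FN2O2

Walk through each heavy atom and fill implicit hydrogens from standard valence (C 4, N 3, O 2, S 2, halogen 1); for lowercase aromatic atoms, an aromatic c carries 1 H when it has two neighbours and 0 H with three, and aromatic n carries 0 H:
  atom 1: O, bond orders sum to 1 (valence 2) → 1 H
  atom 2: aromatic c, 3 neighbours → 0 H
  atom 3: aromatic c, 2 neighbours → 1 H
  atom 4: aromatic c, 3 neighbours → 0 H
  atom 5: F (halogen, monovalent) → 0 H
  atom 6: aromatic c, 3 neighbours → 0 H
  atom 7: C, bond orders sum to 4 (valence 4) → 0 H
  atom 8: O, bond orders sum to 2 (valence 2) → 0 H
  atom 9: N, bond orders sum to 1 (valence 3) → 2 H
  atom 10: aromatic n, 2 neighbours → 0 H
  atom 11: aromatic c, 3 neighbours → 0 H
  atom 12: C, bond orders sum to 2 (valence 4) → 2 H
  atom 13: C, bond orders sum to 1 (valence 4) → 3 H
Totals → C:8, H:9, F:1, N:2, O:2.
In Hill order: C8H9FN2O2.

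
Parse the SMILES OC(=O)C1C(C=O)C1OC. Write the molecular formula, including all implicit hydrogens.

C6H8O4

Walk through each heavy atom and fill implicit hydrogens from standard valence (C 4, N 3, O 2, S 2, halogen 1):
  atom 1: O, bond orders sum to 1 (valence 2) → 1 H
  atom 2: C, bond orders sum to 4 (valence 4) → 0 H
  atom 3: O, bond orders sum to 2 (valence 2) → 0 H
  atom 4: C, bond orders sum to 3 (valence 4) → 1 H
  atom 5: C, bond orders sum to 3 (valence 4) → 1 H
  atom 6: C, bond orders sum to 3 (valence 4) → 1 H
  atom 7: O, bond orders sum to 2 (valence 2) → 0 H
  atom 8: C, bond orders sum to 3 (valence 4) → 1 H
  atom 9: O, bond orders sum to 2 (valence 2) → 0 H
  atom 10: C, bond orders sum to 1 (valence 4) → 3 H
Totals → C:6, H:8, O:4.
In Hill order: C6H8O4.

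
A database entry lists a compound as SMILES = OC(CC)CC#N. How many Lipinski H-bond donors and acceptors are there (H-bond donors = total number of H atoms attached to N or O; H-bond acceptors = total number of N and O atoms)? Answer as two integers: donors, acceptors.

1, 2

Donors: find every N or O and count the H atoms it carries.
  atom 1 (O): bond orders sum to 1 → 1 H
  atom 7 (N): bond orders sum to 3 → 0 H
Lipinski HBD = 1.
Acceptors: N atoms = 1, O atoms = 1 → HBA = 2.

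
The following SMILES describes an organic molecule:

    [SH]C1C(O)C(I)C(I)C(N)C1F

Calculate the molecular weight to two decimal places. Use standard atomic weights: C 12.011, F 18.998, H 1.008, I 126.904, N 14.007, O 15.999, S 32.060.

First, the molecular formula is C6H10FI2NOS (counting implicit H from valence).
  C: 6 × 12.011 = 72.066
  F: 1 × 18.998 = 18.998
  H: 10 × 1.008 = 10.080
  I: 2 × 126.904 = 253.808
  N: 1 × 14.007 = 14.007
  O: 1 × 15.999 = 15.999
  S: 1 × 32.060 = 32.060
Sum: 6×12.011 + 1×18.998 + 10×1.008 + 2×126.904 + 1×14.007 + 1×15.999 + 1×32.060 = 417.018 → 417.02 g/mol.

417.02 g/mol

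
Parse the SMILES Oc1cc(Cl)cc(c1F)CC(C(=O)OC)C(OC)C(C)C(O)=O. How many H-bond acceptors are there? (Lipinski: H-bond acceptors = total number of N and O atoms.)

6

N atoms: 0; O atoms: 6.
Lipinski HBA = 0 + 6 = 6.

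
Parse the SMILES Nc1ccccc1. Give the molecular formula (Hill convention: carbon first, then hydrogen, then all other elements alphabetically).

Walk through each heavy atom and fill implicit hydrogens from standard valence (C 4, N 3, O 2, S 2, halogen 1); for lowercase aromatic atoms, an aromatic c carries 1 H when it has two neighbours and 0 H with three, and aromatic n carries 0 H:
  atom 1: N, bond orders sum to 1 (valence 3) → 2 H
  atom 2: aromatic c, 3 neighbours → 0 H
  atom 3: aromatic c, 2 neighbours → 1 H
  atom 4: aromatic c, 2 neighbours → 1 H
  atom 5: aromatic c, 2 neighbours → 1 H
  atom 6: aromatic c, 2 neighbours → 1 H
  atom 7: aromatic c, 2 neighbours → 1 H
Totals → C:6, H:7, N:1.

C6H7N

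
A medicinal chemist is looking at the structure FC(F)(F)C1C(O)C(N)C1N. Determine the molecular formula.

Walk through each heavy atom and fill implicit hydrogens from standard valence (C 4, N 3, O 2, S 2, halogen 1):
  atom 1: F (halogen, monovalent) → 0 H
  atom 2: C, bond orders sum to 4 (valence 4) → 0 H
  atom 3: F (halogen, monovalent) → 0 H
  atom 4: F (halogen, monovalent) → 0 H
  atom 5: C, bond orders sum to 3 (valence 4) → 1 H
  atom 6: C, bond orders sum to 3 (valence 4) → 1 H
  atom 7: O, bond orders sum to 1 (valence 2) → 1 H
  atom 8: C, bond orders sum to 3 (valence 4) → 1 H
  atom 9: N, bond orders sum to 1 (valence 3) → 2 H
  atom 10: C, bond orders sum to 3 (valence 4) → 1 H
  atom 11: N, bond orders sum to 1 (valence 3) → 2 H
Totals → C:5, H:9, F:3, N:2, O:1.

C5H9F3N2O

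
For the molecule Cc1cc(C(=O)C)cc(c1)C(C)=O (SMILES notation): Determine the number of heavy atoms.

Every atom symbol written in the SMILES (organic subset) is one heavy atom; implicit H are not written.
Heavy atoms by element → C:11, O:2.
Total: 13.

13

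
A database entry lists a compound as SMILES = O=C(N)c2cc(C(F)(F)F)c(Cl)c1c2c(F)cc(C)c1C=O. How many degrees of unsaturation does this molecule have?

9

Molecular formula: C14H8ClF4NO2.
DoU = (2C + 2 + N − H − X) / 2, where X is the halogen count and O/S are ignored.
    = (2·14 + 2 + 1 − 8 − 5) / 2 = 18 / 2 = 9.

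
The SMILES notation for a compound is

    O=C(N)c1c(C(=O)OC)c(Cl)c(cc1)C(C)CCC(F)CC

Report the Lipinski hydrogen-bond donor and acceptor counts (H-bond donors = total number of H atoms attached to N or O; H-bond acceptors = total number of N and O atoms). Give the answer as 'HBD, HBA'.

2, 4

Donors: find every N or O and count the H atoms it carries.
  atom 1 (O): bond orders sum to 2 → 0 H
  atom 3 (N): bond orders sum to 1 → 2 H
  atom 7 (O): bond orders sum to 2 → 0 H
  atom 8 (O): bond orders sum to 2 → 0 H
Lipinski HBD = 2.
Acceptors: N atoms = 1, O atoms = 3 → HBA = 4.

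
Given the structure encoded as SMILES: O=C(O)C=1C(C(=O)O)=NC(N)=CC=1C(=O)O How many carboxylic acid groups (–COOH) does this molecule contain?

The carboxylic acid motif appears at heavy-atom positions 2, 6, 14 in the SMILES.
Other groups present: 1 primary amine.
Carboxylic acid count: 3.

3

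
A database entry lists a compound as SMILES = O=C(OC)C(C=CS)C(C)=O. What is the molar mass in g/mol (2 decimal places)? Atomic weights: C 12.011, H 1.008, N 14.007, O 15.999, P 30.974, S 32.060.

174.21 g/mol

First, the molecular formula is C7H10O3S (counting implicit H from valence).
  C: 7 × 12.011 = 84.077
  H: 10 × 1.008 = 10.080
  O: 3 × 15.999 = 47.997
  S: 1 × 32.060 = 32.060
Sum: 7×12.011 + 10×1.008 + 3×15.999 + 1×32.060 = 174.214 → 174.21 g/mol.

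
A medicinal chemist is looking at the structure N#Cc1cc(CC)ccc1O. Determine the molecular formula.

Walk through each heavy atom and fill implicit hydrogens from standard valence (C 4, N 3, O 2, S 2, halogen 1); for lowercase aromatic atoms, an aromatic c carries 1 H when it has two neighbours and 0 H with three, and aromatic n carries 0 H:
  atom 1: N, bond orders sum to 3 (valence 3) → 0 H
  atom 2: C, bond orders sum to 4 (valence 4) → 0 H
  atom 3: aromatic c, 3 neighbours → 0 H
  atom 4: aromatic c, 2 neighbours → 1 H
  atom 5: aromatic c, 3 neighbours → 0 H
  atom 6: C, bond orders sum to 2 (valence 4) → 2 H
  atom 7: C, bond orders sum to 1 (valence 4) → 3 H
  atom 8: aromatic c, 2 neighbours → 1 H
  atom 9: aromatic c, 2 neighbours → 1 H
  atom 10: aromatic c, 3 neighbours → 0 H
  atom 11: O, bond orders sum to 1 (valence 2) → 1 H
Totals → C:9, H:9, N:1, O:1.
In Hill order: C9H9NO.

C9H9NO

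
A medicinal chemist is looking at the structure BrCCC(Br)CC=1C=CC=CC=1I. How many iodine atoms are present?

Scan the SMILES for I atoms (remember two-letter symbols like Cl and Br are single atoms).
Iodine count: 1.

1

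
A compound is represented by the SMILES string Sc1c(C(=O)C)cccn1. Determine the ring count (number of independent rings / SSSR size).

1

In SMILES, each pair of matching ring-closure digits denotes one ring-closing bond; the number of such bonds equals the number of independent rings.
Ring-closure bonds here: 1.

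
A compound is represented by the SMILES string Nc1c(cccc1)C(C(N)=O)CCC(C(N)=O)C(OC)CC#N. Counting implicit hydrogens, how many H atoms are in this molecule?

22

Walk through each heavy atom and fill implicit hydrogens from standard valence (C 4, N 3, O 2, S 2, halogen 1); for lowercase aromatic atoms, an aromatic c carries 1 H when it has two neighbours and 0 H with three, and aromatic n carries 0 H:
  atom 1: N, bond orders sum to 1 (valence 3) → 2 H
  atom 2: aromatic c, 3 neighbours → 0 H
  atom 3: aromatic c, 3 neighbours → 0 H
  atom 4: aromatic c, 2 neighbours → 1 H
  atom 5: aromatic c, 2 neighbours → 1 H
  atom 6: aromatic c, 2 neighbours → 1 H
  atom 7: aromatic c, 2 neighbours → 1 H
  atom 8: C, bond orders sum to 3 (valence 4) → 1 H
  atom 9: C, bond orders sum to 4 (valence 4) → 0 H
  atom 10: N, bond orders sum to 1 (valence 3) → 2 H
  atom 11: O, bond orders sum to 2 (valence 2) → 0 H
  atom 12: C, bond orders sum to 2 (valence 4) → 2 H
  atom 13: C, bond orders sum to 2 (valence 4) → 2 H
  atom 14: C, bond orders sum to 3 (valence 4) → 1 H
  atom 15: C, bond orders sum to 4 (valence 4) → 0 H
  atom 16: N, bond orders sum to 1 (valence 3) → 2 H
  atom 17: O, bond orders sum to 2 (valence 2) → 0 H
  atom 18: C, bond orders sum to 3 (valence 4) → 1 H
  atom 19: O, bond orders sum to 2 (valence 2) → 0 H
  atom 20: C, bond orders sum to 1 (valence 4) → 3 H
  atom 21: C, bond orders sum to 2 (valence 4) → 2 H
  atom 22: C, bond orders sum to 4 (valence 4) → 0 H
  atom 23: N, bond orders sum to 3 (valence 3) → 0 H
Total hydrogens: 22.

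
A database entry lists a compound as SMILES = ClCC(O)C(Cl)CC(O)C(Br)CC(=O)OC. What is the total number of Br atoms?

1

Scan the SMILES for Br atoms (remember two-letter symbols like Cl and Br are single atoms).
Bromine count: 1.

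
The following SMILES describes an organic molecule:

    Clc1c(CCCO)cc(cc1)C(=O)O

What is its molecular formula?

C10H11ClO3

Walk through each heavy atom and fill implicit hydrogens from standard valence (C 4, N 3, O 2, S 2, halogen 1); for lowercase aromatic atoms, an aromatic c carries 1 H when it has two neighbours and 0 H with three, and aromatic n carries 0 H:
  atom 1: Cl (halogen, monovalent) → 0 H
  atom 2: aromatic c, 3 neighbours → 0 H
  atom 3: aromatic c, 3 neighbours → 0 H
  atom 4: C, bond orders sum to 2 (valence 4) → 2 H
  atom 5: C, bond orders sum to 2 (valence 4) → 2 H
  atom 6: C, bond orders sum to 2 (valence 4) → 2 H
  atom 7: O, bond orders sum to 1 (valence 2) → 1 H
  atom 8: aromatic c, 2 neighbours → 1 H
  atom 9: aromatic c, 3 neighbours → 0 H
  atom 10: aromatic c, 2 neighbours → 1 H
  atom 11: aromatic c, 2 neighbours → 1 H
  atom 12: C, bond orders sum to 4 (valence 4) → 0 H
  atom 13: O, bond orders sum to 2 (valence 2) → 0 H
  atom 14: O, bond orders sum to 1 (valence 2) → 1 H
Totals → C:10, H:11, Cl:1, O:3.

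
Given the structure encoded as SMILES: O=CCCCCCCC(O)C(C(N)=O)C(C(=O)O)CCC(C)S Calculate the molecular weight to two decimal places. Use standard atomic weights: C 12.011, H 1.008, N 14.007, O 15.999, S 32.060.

347.47 g/mol

First, the molecular formula is C16H29NO5S (counting implicit H from valence).
  C: 16 × 12.011 = 192.176
  H: 29 × 1.008 = 29.232
  N: 1 × 14.007 = 14.007
  O: 5 × 15.999 = 79.995
  S: 1 × 32.060 = 32.060
Sum: 16×12.011 + 29×1.008 + 1×14.007 + 5×15.999 + 1×32.060 = 347.470 → 347.47 g/mol.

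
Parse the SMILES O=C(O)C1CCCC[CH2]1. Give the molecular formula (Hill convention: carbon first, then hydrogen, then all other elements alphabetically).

Walk through each heavy atom and fill implicit hydrogens from standard valence (C 4, N 3, O 2, S 2, halogen 1):
  atom 1: O, bond orders sum to 2 (valence 2) → 0 H
  atom 2: C, bond orders sum to 4 (valence 4) → 0 H
  atom 3: O, bond orders sum to 1 (valence 2) → 1 H
  atom 4: C, bond orders sum to 3 (valence 4) → 1 H
  atom 5: C, bond orders sum to 2 (valence 4) → 2 H
  atom 6: C, bond orders sum to 2 (valence 4) → 2 H
  atom 7: C, bond orders sum to 2 (valence 4) → 2 H
  atom 8: C, bond orders sum to 2 (valence 4) → 2 H
  atom 9: C with explicit H count 2
Totals → C:7, H:12, O:2.

C7H12O2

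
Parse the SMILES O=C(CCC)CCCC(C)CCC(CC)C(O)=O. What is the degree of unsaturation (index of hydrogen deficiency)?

2

Molecular formula: C15H28O3.
DoU = (2C + 2 + N − H − X) / 2, where X is the halogen count and O/S are ignored.
    = (2·15 + 2 + 0 − 28 − 0) / 2 = 4 / 2 = 2.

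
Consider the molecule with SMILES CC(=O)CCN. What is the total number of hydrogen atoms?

Walk through each heavy atom and fill implicit hydrogens from standard valence (C 4, N 3, O 2, S 2, halogen 1):
  atom 1: C, bond orders sum to 1 (valence 4) → 3 H
  atom 2: C, bond orders sum to 4 (valence 4) → 0 H
  atom 3: O, bond orders sum to 2 (valence 2) → 0 H
  atom 4: C, bond orders sum to 2 (valence 4) → 2 H
  atom 5: C, bond orders sum to 2 (valence 4) → 2 H
  atom 6: N, bond orders sum to 1 (valence 3) → 2 H
Total hydrogens: 9.

9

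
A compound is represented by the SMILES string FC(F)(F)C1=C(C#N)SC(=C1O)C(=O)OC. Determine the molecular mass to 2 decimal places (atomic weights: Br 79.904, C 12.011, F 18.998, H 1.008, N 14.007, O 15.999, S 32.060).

First, the molecular formula is C8H4F3NO3S (counting implicit H from valence).
  C: 8 × 12.011 = 96.088
  F: 3 × 18.998 = 56.994
  H: 4 × 1.008 = 4.032
  N: 1 × 14.007 = 14.007
  O: 3 × 15.999 = 47.997
  S: 1 × 32.060 = 32.060
Sum: 8×12.011 + 3×18.998 + 4×1.008 + 1×14.007 + 3×15.999 + 1×32.060 = 251.178 → 251.18 g/mol.

251.18 g/mol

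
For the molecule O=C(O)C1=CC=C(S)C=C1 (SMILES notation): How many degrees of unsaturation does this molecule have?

5

Degree of unsaturation = (number of rings) + (number of π bonds).
Ring closures in the SMILES: 1.
π bonds: 4 double bonds (each 1 DoU) → 4 DoU from unsaturation.
Total DoU = 1 + 4 = 5.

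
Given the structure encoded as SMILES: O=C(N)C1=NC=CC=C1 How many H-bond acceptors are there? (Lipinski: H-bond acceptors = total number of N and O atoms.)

N atoms: 2; O atoms: 1.
Lipinski HBA = 2 + 1 = 3.

3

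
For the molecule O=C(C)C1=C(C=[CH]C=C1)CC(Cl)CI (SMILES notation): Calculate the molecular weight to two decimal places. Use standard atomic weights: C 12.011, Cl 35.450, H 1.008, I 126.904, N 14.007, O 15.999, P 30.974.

322.57 g/mol

First, the molecular formula is C11H12ClIO (counting implicit H from valence).
  C: 11 × 12.011 = 132.121
  Cl: 1 × 35.450 = 35.450
  H: 12 × 1.008 = 12.096
  I: 1 × 126.904 = 126.904
  O: 1 × 15.999 = 15.999
Sum: 11×12.011 + 1×35.450 + 12×1.008 + 1×126.904 + 1×15.999 = 322.570 → 322.57 g/mol.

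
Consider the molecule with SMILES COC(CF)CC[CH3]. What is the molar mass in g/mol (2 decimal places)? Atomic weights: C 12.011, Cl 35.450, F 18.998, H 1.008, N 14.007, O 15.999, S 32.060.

First, the molecular formula is C6H13FO (counting implicit H from valence).
  C: 6 × 12.011 = 72.066
  F: 1 × 18.998 = 18.998
  H: 13 × 1.008 = 13.104
  O: 1 × 15.999 = 15.999
Sum: 6×12.011 + 1×18.998 + 13×1.008 + 1×15.999 = 120.167 → 120.17 g/mol.

120.17 g/mol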